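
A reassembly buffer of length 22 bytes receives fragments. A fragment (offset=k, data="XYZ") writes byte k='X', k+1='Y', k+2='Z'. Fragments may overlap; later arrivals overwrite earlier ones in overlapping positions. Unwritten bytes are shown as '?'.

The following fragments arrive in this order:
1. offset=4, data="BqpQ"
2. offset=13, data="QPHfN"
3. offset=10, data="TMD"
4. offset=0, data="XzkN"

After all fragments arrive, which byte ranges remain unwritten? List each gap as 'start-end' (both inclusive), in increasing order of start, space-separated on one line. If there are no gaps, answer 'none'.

Fragment 1: offset=4 len=4
Fragment 2: offset=13 len=5
Fragment 3: offset=10 len=3
Fragment 4: offset=0 len=4
Gaps: 8-9 18-21

Answer: 8-9 18-21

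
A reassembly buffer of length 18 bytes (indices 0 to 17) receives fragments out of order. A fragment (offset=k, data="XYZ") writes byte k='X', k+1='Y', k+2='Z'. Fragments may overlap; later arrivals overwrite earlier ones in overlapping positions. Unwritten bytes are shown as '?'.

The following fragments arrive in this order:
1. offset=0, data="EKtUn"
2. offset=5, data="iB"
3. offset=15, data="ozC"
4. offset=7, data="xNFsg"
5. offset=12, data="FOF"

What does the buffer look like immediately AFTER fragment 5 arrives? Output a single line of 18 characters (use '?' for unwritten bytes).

Answer: EKtUniBxNFsgFOFozC

Derivation:
Fragment 1: offset=0 data="EKtUn" -> buffer=EKtUn?????????????
Fragment 2: offset=5 data="iB" -> buffer=EKtUniB???????????
Fragment 3: offset=15 data="ozC" -> buffer=EKtUniB????????ozC
Fragment 4: offset=7 data="xNFsg" -> buffer=EKtUniBxNFsg???ozC
Fragment 5: offset=12 data="FOF" -> buffer=EKtUniBxNFsgFOFozC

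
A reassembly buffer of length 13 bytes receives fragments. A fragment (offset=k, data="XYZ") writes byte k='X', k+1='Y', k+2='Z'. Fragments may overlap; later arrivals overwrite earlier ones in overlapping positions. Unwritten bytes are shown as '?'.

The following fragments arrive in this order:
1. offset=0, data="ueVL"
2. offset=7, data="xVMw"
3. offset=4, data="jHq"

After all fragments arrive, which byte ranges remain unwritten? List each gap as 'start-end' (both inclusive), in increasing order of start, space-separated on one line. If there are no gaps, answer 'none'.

Answer: 11-12

Derivation:
Fragment 1: offset=0 len=4
Fragment 2: offset=7 len=4
Fragment 3: offset=4 len=3
Gaps: 11-12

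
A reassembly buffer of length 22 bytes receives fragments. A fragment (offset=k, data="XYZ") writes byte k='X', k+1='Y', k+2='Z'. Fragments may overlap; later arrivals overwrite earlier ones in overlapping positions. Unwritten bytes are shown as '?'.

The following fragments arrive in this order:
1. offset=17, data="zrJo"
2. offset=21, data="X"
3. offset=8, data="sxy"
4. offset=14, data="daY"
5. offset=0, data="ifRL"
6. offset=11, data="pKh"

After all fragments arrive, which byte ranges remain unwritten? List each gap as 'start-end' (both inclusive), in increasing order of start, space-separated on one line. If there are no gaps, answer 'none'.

Answer: 4-7

Derivation:
Fragment 1: offset=17 len=4
Fragment 2: offset=21 len=1
Fragment 3: offset=8 len=3
Fragment 4: offset=14 len=3
Fragment 5: offset=0 len=4
Fragment 6: offset=11 len=3
Gaps: 4-7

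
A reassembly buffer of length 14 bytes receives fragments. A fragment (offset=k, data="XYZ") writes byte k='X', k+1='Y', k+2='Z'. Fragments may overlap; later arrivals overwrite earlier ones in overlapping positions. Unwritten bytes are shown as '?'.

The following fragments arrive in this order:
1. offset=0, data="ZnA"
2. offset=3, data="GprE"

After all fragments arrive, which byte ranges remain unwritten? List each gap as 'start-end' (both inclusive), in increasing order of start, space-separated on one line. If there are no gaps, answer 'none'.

Fragment 1: offset=0 len=3
Fragment 2: offset=3 len=4
Gaps: 7-13

Answer: 7-13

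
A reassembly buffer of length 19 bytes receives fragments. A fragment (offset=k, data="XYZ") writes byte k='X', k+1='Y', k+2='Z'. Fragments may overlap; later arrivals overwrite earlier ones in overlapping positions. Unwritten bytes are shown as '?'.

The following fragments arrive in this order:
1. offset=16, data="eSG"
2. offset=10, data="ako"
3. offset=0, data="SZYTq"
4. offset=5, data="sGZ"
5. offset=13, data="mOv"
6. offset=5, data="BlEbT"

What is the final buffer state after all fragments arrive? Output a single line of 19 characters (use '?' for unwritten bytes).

Answer: SZYTqBlEbTakomOveSG

Derivation:
Fragment 1: offset=16 data="eSG" -> buffer=????????????????eSG
Fragment 2: offset=10 data="ako" -> buffer=??????????ako???eSG
Fragment 3: offset=0 data="SZYTq" -> buffer=SZYTq?????ako???eSG
Fragment 4: offset=5 data="sGZ" -> buffer=SZYTqsGZ??ako???eSG
Fragment 5: offset=13 data="mOv" -> buffer=SZYTqsGZ??akomOveSG
Fragment 6: offset=5 data="BlEbT" -> buffer=SZYTqBlEbTakomOveSG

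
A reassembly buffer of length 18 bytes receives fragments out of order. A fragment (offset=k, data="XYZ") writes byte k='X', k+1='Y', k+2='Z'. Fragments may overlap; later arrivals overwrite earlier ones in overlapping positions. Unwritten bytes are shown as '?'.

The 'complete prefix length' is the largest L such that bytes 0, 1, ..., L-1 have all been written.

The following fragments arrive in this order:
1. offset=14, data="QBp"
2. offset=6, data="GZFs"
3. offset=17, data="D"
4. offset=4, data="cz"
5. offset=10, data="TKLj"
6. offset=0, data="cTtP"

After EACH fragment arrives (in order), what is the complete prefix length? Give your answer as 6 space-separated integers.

Answer: 0 0 0 0 0 18

Derivation:
Fragment 1: offset=14 data="QBp" -> buffer=??????????????QBp? -> prefix_len=0
Fragment 2: offset=6 data="GZFs" -> buffer=??????GZFs????QBp? -> prefix_len=0
Fragment 3: offset=17 data="D" -> buffer=??????GZFs????QBpD -> prefix_len=0
Fragment 4: offset=4 data="cz" -> buffer=????czGZFs????QBpD -> prefix_len=0
Fragment 5: offset=10 data="TKLj" -> buffer=????czGZFsTKLjQBpD -> prefix_len=0
Fragment 6: offset=0 data="cTtP" -> buffer=cTtPczGZFsTKLjQBpD -> prefix_len=18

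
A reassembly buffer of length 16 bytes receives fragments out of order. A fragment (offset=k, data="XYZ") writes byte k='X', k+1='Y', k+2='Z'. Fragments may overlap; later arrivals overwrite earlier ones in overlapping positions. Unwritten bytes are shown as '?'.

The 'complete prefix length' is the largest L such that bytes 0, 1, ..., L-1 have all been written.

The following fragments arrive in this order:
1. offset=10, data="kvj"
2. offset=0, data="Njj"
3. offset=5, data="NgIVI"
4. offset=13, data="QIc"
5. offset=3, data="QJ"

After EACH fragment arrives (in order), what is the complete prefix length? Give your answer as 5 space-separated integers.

Fragment 1: offset=10 data="kvj" -> buffer=??????????kvj??? -> prefix_len=0
Fragment 2: offset=0 data="Njj" -> buffer=Njj???????kvj??? -> prefix_len=3
Fragment 3: offset=5 data="NgIVI" -> buffer=Njj??NgIVIkvj??? -> prefix_len=3
Fragment 4: offset=13 data="QIc" -> buffer=Njj??NgIVIkvjQIc -> prefix_len=3
Fragment 5: offset=3 data="QJ" -> buffer=NjjQJNgIVIkvjQIc -> prefix_len=16

Answer: 0 3 3 3 16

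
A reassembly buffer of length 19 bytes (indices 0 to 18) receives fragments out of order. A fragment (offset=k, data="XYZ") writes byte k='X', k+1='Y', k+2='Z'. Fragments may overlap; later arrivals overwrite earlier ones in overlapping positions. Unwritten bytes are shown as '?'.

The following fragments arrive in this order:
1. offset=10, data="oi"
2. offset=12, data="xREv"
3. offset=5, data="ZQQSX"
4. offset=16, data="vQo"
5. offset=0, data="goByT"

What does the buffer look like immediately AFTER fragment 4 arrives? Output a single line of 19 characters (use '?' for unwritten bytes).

Answer: ?????ZQQSXoixREvvQo

Derivation:
Fragment 1: offset=10 data="oi" -> buffer=??????????oi???????
Fragment 2: offset=12 data="xREv" -> buffer=??????????oixREv???
Fragment 3: offset=5 data="ZQQSX" -> buffer=?????ZQQSXoixREv???
Fragment 4: offset=16 data="vQo" -> buffer=?????ZQQSXoixREvvQo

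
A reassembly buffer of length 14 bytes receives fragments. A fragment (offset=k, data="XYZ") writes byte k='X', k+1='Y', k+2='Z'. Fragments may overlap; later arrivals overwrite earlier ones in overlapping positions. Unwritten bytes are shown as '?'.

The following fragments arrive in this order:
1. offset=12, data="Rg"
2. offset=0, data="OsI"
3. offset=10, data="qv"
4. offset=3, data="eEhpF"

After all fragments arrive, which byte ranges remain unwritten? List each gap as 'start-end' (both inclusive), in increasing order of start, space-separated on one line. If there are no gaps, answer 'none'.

Answer: 8-9

Derivation:
Fragment 1: offset=12 len=2
Fragment 2: offset=0 len=3
Fragment 3: offset=10 len=2
Fragment 4: offset=3 len=5
Gaps: 8-9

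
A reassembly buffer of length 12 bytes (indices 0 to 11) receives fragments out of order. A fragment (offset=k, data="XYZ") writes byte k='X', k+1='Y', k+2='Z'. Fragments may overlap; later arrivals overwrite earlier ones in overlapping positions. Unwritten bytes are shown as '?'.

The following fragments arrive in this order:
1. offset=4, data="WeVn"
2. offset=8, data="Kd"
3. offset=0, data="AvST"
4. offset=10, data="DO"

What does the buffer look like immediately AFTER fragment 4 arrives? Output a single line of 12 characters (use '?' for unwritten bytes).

Fragment 1: offset=4 data="WeVn" -> buffer=????WeVn????
Fragment 2: offset=8 data="Kd" -> buffer=????WeVnKd??
Fragment 3: offset=0 data="AvST" -> buffer=AvSTWeVnKd??
Fragment 4: offset=10 data="DO" -> buffer=AvSTWeVnKdDO

Answer: AvSTWeVnKdDO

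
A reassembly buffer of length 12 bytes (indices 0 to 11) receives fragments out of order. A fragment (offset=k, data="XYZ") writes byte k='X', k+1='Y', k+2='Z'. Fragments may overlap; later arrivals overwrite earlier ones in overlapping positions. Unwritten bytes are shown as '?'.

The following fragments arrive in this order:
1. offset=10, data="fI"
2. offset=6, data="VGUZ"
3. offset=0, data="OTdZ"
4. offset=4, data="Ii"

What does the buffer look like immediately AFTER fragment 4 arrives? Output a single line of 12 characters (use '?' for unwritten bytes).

Fragment 1: offset=10 data="fI" -> buffer=??????????fI
Fragment 2: offset=6 data="VGUZ" -> buffer=??????VGUZfI
Fragment 3: offset=0 data="OTdZ" -> buffer=OTdZ??VGUZfI
Fragment 4: offset=4 data="Ii" -> buffer=OTdZIiVGUZfI

Answer: OTdZIiVGUZfI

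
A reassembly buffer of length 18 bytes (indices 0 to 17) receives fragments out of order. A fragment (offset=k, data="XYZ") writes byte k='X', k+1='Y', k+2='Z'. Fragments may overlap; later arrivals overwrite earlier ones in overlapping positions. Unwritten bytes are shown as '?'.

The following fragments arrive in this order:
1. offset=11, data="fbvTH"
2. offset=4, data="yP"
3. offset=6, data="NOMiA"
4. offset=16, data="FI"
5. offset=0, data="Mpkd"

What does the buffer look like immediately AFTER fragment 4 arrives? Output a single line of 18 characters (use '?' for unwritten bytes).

Fragment 1: offset=11 data="fbvTH" -> buffer=???????????fbvTH??
Fragment 2: offset=4 data="yP" -> buffer=????yP?????fbvTH??
Fragment 3: offset=6 data="NOMiA" -> buffer=????yPNOMiAfbvTH??
Fragment 4: offset=16 data="FI" -> buffer=????yPNOMiAfbvTHFI

Answer: ????yPNOMiAfbvTHFI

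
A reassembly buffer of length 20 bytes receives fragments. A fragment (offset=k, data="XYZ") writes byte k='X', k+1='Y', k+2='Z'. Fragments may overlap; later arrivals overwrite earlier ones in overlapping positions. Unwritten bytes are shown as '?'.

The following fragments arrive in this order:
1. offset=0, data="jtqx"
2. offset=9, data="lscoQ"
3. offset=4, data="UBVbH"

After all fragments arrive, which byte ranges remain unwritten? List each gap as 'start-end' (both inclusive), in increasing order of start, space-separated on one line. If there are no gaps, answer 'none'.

Answer: 14-19

Derivation:
Fragment 1: offset=0 len=4
Fragment 2: offset=9 len=5
Fragment 3: offset=4 len=5
Gaps: 14-19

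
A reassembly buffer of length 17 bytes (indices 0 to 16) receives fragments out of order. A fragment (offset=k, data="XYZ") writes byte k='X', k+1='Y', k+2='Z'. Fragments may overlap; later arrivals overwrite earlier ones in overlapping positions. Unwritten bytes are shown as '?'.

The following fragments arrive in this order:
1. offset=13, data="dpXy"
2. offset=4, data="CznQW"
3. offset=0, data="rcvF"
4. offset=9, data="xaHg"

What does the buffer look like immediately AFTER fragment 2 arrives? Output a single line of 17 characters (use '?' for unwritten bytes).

Fragment 1: offset=13 data="dpXy" -> buffer=?????????????dpXy
Fragment 2: offset=4 data="CznQW" -> buffer=????CznQW????dpXy

Answer: ????CznQW????dpXy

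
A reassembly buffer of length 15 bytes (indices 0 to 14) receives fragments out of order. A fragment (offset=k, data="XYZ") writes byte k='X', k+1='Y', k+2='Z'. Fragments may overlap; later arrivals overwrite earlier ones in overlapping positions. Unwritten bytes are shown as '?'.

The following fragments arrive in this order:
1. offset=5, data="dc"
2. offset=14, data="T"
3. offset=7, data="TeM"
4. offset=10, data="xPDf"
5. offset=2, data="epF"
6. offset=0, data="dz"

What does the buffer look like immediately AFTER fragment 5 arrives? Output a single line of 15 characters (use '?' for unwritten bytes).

Fragment 1: offset=5 data="dc" -> buffer=?????dc????????
Fragment 2: offset=14 data="T" -> buffer=?????dc???????T
Fragment 3: offset=7 data="TeM" -> buffer=?????dcTeM????T
Fragment 4: offset=10 data="xPDf" -> buffer=?????dcTeMxPDfT
Fragment 5: offset=2 data="epF" -> buffer=??epFdcTeMxPDfT

Answer: ??epFdcTeMxPDfT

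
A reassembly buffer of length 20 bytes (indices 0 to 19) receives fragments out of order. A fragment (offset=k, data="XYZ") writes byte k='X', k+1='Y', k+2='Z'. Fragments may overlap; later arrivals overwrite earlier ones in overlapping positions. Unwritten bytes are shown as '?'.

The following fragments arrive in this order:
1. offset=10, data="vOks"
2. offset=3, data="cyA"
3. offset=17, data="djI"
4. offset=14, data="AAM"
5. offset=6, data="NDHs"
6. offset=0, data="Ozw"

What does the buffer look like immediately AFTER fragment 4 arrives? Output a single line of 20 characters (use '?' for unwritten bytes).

Answer: ???cyA????vOksAAMdjI

Derivation:
Fragment 1: offset=10 data="vOks" -> buffer=??????????vOks??????
Fragment 2: offset=3 data="cyA" -> buffer=???cyA????vOks??????
Fragment 3: offset=17 data="djI" -> buffer=???cyA????vOks???djI
Fragment 4: offset=14 data="AAM" -> buffer=???cyA????vOksAAMdjI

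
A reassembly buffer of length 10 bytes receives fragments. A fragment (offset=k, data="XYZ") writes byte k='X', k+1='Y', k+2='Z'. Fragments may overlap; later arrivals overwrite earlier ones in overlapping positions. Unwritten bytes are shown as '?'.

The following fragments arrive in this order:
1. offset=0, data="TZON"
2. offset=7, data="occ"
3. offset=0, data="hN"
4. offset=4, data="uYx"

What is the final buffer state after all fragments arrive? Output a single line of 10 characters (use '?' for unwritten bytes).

Fragment 1: offset=0 data="TZON" -> buffer=TZON??????
Fragment 2: offset=7 data="occ" -> buffer=TZON???occ
Fragment 3: offset=0 data="hN" -> buffer=hNON???occ
Fragment 4: offset=4 data="uYx" -> buffer=hNONuYxocc

Answer: hNONuYxocc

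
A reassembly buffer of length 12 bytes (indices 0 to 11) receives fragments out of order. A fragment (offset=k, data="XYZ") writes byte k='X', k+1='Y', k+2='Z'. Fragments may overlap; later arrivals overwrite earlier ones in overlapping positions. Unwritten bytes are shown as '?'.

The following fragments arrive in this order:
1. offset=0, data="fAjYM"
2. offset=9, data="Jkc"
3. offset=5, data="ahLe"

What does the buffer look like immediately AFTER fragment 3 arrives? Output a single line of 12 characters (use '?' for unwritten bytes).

Fragment 1: offset=0 data="fAjYM" -> buffer=fAjYM???????
Fragment 2: offset=9 data="Jkc" -> buffer=fAjYM????Jkc
Fragment 3: offset=5 data="ahLe" -> buffer=fAjYMahLeJkc

Answer: fAjYMahLeJkc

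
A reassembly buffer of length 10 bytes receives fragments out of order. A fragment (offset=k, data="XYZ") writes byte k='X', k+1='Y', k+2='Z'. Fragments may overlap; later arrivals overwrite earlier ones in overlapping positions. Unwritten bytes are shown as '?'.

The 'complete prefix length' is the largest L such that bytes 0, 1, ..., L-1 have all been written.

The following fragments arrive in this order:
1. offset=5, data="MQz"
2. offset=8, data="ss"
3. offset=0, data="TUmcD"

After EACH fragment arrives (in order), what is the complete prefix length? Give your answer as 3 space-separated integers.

Answer: 0 0 10

Derivation:
Fragment 1: offset=5 data="MQz" -> buffer=?????MQz?? -> prefix_len=0
Fragment 2: offset=8 data="ss" -> buffer=?????MQzss -> prefix_len=0
Fragment 3: offset=0 data="TUmcD" -> buffer=TUmcDMQzss -> prefix_len=10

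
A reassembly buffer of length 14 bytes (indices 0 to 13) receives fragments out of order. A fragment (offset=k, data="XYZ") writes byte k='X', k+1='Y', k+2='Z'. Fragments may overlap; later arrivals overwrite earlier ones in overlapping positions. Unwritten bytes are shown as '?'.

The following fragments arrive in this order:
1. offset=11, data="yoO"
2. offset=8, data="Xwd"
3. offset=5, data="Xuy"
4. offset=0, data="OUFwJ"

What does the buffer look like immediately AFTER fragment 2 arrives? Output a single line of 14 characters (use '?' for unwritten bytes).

Answer: ????????XwdyoO

Derivation:
Fragment 1: offset=11 data="yoO" -> buffer=???????????yoO
Fragment 2: offset=8 data="Xwd" -> buffer=????????XwdyoO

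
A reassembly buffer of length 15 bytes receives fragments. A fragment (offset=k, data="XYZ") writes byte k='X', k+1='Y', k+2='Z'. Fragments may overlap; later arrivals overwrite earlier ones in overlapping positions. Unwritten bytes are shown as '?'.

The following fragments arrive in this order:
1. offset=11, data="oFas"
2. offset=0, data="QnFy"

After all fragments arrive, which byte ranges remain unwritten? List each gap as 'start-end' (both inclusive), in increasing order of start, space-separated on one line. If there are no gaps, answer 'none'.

Fragment 1: offset=11 len=4
Fragment 2: offset=0 len=4
Gaps: 4-10

Answer: 4-10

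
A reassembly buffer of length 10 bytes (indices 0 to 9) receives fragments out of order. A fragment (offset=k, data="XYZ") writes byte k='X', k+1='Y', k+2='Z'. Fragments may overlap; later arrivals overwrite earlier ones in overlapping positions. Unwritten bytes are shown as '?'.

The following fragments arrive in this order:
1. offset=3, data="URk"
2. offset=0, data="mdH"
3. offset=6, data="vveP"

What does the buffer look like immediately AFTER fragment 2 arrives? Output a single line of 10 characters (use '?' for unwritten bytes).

Answer: mdHURk????

Derivation:
Fragment 1: offset=3 data="URk" -> buffer=???URk????
Fragment 2: offset=0 data="mdH" -> buffer=mdHURk????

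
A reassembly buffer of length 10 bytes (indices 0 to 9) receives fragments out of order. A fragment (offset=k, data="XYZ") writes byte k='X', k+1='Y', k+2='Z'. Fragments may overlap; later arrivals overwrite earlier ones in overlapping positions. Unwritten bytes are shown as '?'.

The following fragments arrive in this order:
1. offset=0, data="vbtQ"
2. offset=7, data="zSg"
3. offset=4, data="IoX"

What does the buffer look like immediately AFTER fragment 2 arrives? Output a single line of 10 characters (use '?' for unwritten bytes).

Fragment 1: offset=0 data="vbtQ" -> buffer=vbtQ??????
Fragment 2: offset=7 data="zSg" -> buffer=vbtQ???zSg

Answer: vbtQ???zSg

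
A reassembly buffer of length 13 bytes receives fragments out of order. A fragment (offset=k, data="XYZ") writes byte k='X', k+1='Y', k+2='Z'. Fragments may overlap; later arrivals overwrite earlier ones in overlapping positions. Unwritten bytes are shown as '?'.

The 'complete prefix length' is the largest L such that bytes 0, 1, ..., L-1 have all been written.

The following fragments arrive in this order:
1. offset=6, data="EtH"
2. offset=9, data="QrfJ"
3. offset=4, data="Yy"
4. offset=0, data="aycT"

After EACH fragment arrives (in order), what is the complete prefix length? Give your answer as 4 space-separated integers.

Answer: 0 0 0 13

Derivation:
Fragment 1: offset=6 data="EtH" -> buffer=??????EtH???? -> prefix_len=0
Fragment 2: offset=9 data="QrfJ" -> buffer=??????EtHQrfJ -> prefix_len=0
Fragment 3: offset=4 data="Yy" -> buffer=????YyEtHQrfJ -> prefix_len=0
Fragment 4: offset=0 data="aycT" -> buffer=aycTYyEtHQrfJ -> prefix_len=13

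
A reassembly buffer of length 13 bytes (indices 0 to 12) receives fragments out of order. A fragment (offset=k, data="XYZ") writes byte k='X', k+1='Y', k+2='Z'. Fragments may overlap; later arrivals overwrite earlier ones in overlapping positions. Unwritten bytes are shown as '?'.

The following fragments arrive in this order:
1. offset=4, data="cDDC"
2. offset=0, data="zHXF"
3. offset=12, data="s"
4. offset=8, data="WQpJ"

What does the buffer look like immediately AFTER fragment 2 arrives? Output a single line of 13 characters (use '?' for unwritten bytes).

Fragment 1: offset=4 data="cDDC" -> buffer=????cDDC?????
Fragment 2: offset=0 data="zHXF" -> buffer=zHXFcDDC?????

Answer: zHXFcDDC?????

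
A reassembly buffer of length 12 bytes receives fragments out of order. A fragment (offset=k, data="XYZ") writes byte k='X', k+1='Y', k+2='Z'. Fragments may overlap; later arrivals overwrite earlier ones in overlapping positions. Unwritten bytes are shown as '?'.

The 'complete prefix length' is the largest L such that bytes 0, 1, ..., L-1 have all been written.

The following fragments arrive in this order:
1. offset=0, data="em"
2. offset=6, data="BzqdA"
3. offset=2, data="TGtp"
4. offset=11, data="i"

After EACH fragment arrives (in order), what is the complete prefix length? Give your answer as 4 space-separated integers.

Fragment 1: offset=0 data="em" -> buffer=em?????????? -> prefix_len=2
Fragment 2: offset=6 data="BzqdA" -> buffer=em????BzqdA? -> prefix_len=2
Fragment 3: offset=2 data="TGtp" -> buffer=emTGtpBzqdA? -> prefix_len=11
Fragment 4: offset=11 data="i" -> buffer=emTGtpBzqdAi -> prefix_len=12

Answer: 2 2 11 12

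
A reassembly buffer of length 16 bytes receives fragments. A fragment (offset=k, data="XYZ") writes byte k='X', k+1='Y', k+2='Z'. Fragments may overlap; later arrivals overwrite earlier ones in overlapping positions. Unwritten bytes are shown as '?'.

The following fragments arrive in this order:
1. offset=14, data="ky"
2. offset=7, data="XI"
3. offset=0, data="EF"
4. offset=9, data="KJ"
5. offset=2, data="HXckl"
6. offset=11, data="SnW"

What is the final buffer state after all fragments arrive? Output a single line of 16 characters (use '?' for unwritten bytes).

Fragment 1: offset=14 data="ky" -> buffer=??????????????ky
Fragment 2: offset=7 data="XI" -> buffer=???????XI?????ky
Fragment 3: offset=0 data="EF" -> buffer=EF?????XI?????ky
Fragment 4: offset=9 data="KJ" -> buffer=EF?????XIKJ???ky
Fragment 5: offset=2 data="HXckl" -> buffer=EFHXcklXIKJ???ky
Fragment 6: offset=11 data="SnW" -> buffer=EFHXcklXIKJSnWky

Answer: EFHXcklXIKJSnWky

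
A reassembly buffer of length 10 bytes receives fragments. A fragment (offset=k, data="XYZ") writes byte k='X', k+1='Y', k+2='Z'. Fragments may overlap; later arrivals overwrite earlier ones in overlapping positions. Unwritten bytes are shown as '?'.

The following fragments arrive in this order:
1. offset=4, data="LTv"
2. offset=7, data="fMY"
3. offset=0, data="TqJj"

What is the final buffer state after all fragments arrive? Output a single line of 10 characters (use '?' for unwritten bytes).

Answer: TqJjLTvfMY

Derivation:
Fragment 1: offset=4 data="LTv" -> buffer=????LTv???
Fragment 2: offset=7 data="fMY" -> buffer=????LTvfMY
Fragment 3: offset=0 data="TqJj" -> buffer=TqJjLTvfMY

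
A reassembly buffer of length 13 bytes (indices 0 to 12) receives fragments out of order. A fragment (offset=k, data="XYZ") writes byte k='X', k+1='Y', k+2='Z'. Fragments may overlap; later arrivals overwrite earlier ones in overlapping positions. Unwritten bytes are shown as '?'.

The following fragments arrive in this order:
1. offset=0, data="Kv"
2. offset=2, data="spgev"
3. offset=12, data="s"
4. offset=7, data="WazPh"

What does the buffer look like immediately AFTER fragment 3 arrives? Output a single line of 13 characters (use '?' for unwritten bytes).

Answer: Kvspgev?????s

Derivation:
Fragment 1: offset=0 data="Kv" -> buffer=Kv???????????
Fragment 2: offset=2 data="spgev" -> buffer=Kvspgev??????
Fragment 3: offset=12 data="s" -> buffer=Kvspgev?????s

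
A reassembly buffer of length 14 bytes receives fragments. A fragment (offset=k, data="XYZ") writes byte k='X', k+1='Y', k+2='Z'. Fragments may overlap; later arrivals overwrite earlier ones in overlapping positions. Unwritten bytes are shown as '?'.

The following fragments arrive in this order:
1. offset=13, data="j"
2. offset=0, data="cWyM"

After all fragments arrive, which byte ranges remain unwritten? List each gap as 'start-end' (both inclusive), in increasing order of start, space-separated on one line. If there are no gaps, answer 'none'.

Answer: 4-12

Derivation:
Fragment 1: offset=13 len=1
Fragment 2: offset=0 len=4
Gaps: 4-12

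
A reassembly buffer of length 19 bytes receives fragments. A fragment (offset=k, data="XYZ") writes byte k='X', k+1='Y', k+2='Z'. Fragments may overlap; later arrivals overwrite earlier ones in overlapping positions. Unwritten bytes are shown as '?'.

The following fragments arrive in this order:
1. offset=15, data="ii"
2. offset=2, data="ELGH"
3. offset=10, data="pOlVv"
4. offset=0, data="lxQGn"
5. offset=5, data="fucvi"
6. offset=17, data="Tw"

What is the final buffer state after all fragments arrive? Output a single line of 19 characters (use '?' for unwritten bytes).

Answer: lxQGnfucvipOlVviiTw

Derivation:
Fragment 1: offset=15 data="ii" -> buffer=???????????????ii??
Fragment 2: offset=2 data="ELGH" -> buffer=??ELGH?????????ii??
Fragment 3: offset=10 data="pOlVv" -> buffer=??ELGH????pOlVvii??
Fragment 4: offset=0 data="lxQGn" -> buffer=lxQGnH????pOlVvii??
Fragment 5: offset=5 data="fucvi" -> buffer=lxQGnfucvipOlVvii??
Fragment 6: offset=17 data="Tw" -> buffer=lxQGnfucvipOlVviiTw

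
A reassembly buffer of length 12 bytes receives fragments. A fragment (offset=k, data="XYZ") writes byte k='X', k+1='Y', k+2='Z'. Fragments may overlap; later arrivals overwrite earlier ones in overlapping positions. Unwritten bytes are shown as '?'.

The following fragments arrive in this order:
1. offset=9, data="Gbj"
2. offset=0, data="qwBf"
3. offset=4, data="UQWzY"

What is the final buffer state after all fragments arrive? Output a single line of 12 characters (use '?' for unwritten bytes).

Answer: qwBfUQWzYGbj

Derivation:
Fragment 1: offset=9 data="Gbj" -> buffer=?????????Gbj
Fragment 2: offset=0 data="qwBf" -> buffer=qwBf?????Gbj
Fragment 3: offset=4 data="UQWzY" -> buffer=qwBfUQWzYGbj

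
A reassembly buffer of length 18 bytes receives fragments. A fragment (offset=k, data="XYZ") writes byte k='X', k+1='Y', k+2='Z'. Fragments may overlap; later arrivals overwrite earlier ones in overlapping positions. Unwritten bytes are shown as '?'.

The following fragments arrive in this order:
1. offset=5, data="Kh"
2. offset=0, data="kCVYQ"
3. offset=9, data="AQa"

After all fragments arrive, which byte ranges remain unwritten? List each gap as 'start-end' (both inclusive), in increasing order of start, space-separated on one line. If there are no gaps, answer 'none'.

Answer: 7-8 12-17

Derivation:
Fragment 1: offset=5 len=2
Fragment 2: offset=0 len=5
Fragment 3: offset=9 len=3
Gaps: 7-8 12-17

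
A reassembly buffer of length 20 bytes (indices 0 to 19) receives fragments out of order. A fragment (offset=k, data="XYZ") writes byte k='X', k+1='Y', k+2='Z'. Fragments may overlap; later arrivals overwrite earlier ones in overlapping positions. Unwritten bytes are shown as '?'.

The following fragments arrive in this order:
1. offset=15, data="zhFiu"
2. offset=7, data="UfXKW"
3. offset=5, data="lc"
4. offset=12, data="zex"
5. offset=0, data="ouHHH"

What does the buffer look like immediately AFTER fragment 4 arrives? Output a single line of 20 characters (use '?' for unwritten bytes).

Fragment 1: offset=15 data="zhFiu" -> buffer=???????????????zhFiu
Fragment 2: offset=7 data="UfXKW" -> buffer=???????UfXKW???zhFiu
Fragment 3: offset=5 data="lc" -> buffer=?????lcUfXKW???zhFiu
Fragment 4: offset=12 data="zex" -> buffer=?????lcUfXKWzexzhFiu

Answer: ?????lcUfXKWzexzhFiu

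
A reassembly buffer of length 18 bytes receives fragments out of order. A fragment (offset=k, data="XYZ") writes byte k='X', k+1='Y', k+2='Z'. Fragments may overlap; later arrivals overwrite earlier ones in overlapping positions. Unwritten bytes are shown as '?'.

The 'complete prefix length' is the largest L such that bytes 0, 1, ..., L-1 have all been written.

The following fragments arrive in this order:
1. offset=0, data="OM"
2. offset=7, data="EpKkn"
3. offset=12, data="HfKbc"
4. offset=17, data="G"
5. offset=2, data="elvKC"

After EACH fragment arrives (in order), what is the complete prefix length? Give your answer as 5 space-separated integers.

Answer: 2 2 2 2 18

Derivation:
Fragment 1: offset=0 data="OM" -> buffer=OM???????????????? -> prefix_len=2
Fragment 2: offset=7 data="EpKkn" -> buffer=OM?????EpKkn?????? -> prefix_len=2
Fragment 3: offset=12 data="HfKbc" -> buffer=OM?????EpKknHfKbc? -> prefix_len=2
Fragment 4: offset=17 data="G" -> buffer=OM?????EpKknHfKbcG -> prefix_len=2
Fragment 5: offset=2 data="elvKC" -> buffer=OMelvKCEpKknHfKbcG -> prefix_len=18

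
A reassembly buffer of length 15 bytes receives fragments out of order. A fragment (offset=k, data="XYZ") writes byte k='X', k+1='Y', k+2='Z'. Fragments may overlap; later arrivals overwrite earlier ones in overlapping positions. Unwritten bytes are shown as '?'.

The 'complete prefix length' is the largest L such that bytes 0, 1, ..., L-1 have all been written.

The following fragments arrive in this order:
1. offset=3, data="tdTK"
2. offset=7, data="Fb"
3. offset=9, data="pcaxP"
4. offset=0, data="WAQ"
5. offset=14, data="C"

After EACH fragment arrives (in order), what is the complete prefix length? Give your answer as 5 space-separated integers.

Fragment 1: offset=3 data="tdTK" -> buffer=???tdTK???????? -> prefix_len=0
Fragment 2: offset=7 data="Fb" -> buffer=???tdTKFb?????? -> prefix_len=0
Fragment 3: offset=9 data="pcaxP" -> buffer=???tdTKFbpcaxP? -> prefix_len=0
Fragment 4: offset=0 data="WAQ" -> buffer=WAQtdTKFbpcaxP? -> prefix_len=14
Fragment 5: offset=14 data="C" -> buffer=WAQtdTKFbpcaxPC -> prefix_len=15

Answer: 0 0 0 14 15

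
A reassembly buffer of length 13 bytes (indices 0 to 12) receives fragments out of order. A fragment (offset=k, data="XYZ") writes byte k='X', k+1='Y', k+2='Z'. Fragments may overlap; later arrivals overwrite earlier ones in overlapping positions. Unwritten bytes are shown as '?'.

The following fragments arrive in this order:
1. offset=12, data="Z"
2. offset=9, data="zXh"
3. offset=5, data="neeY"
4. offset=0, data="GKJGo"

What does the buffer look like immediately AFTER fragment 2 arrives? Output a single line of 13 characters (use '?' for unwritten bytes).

Answer: ?????????zXhZ

Derivation:
Fragment 1: offset=12 data="Z" -> buffer=????????????Z
Fragment 2: offset=9 data="zXh" -> buffer=?????????zXhZ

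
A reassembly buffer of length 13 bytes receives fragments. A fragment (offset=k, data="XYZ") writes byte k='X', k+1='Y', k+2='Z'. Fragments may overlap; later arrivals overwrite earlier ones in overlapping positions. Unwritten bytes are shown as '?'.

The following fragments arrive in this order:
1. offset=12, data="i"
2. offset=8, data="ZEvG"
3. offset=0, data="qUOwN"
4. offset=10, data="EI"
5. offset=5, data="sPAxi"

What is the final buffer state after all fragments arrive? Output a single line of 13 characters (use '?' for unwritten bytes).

Answer: qUOwNsPAxiEIi

Derivation:
Fragment 1: offset=12 data="i" -> buffer=????????????i
Fragment 2: offset=8 data="ZEvG" -> buffer=????????ZEvGi
Fragment 3: offset=0 data="qUOwN" -> buffer=qUOwN???ZEvGi
Fragment 4: offset=10 data="EI" -> buffer=qUOwN???ZEEIi
Fragment 5: offset=5 data="sPAxi" -> buffer=qUOwNsPAxiEIi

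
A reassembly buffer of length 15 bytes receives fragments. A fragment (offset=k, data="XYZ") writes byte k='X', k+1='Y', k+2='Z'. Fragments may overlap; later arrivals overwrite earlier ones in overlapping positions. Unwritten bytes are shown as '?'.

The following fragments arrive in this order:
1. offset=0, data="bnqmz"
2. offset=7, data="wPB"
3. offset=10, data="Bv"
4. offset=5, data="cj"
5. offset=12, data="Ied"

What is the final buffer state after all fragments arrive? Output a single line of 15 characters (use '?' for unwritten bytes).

Answer: bnqmzcjwPBBvIed

Derivation:
Fragment 1: offset=0 data="bnqmz" -> buffer=bnqmz??????????
Fragment 2: offset=7 data="wPB" -> buffer=bnqmz??wPB?????
Fragment 3: offset=10 data="Bv" -> buffer=bnqmz??wPBBv???
Fragment 4: offset=5 data="cj" -> buffer=bnqmzcjwPBBv???
Fragment 5: offset=12 data="Ied" -> buffer=bnqmzcjwPBBvIed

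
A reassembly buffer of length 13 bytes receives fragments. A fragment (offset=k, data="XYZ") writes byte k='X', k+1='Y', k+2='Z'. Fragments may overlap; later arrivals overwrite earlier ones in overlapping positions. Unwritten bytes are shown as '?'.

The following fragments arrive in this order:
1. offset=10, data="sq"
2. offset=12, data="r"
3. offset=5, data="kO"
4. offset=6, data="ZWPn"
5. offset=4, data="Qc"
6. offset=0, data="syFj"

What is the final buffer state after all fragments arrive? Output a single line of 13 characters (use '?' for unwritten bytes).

Answer: syFjQcZWPnsqr

Derivation:
Fragment 1: offset=10 data="sq" -> buffer=??????????sq?
Fragment 2: offset=12 data="r" -> buffer=??????????sqr
Fragment 3: offset=5 data="kO" -> buffer=?????kO???sqr
Fragment 4: offset=6 data="ZWPn" -> buffer=?????kZWPnsqr
Fragment 5: offset=4 data="Qc" -> buffer=????QcZWPnsqr
Fragment 6: offset=0 data="syFj" -> buffer=syFjQcZWPnsqr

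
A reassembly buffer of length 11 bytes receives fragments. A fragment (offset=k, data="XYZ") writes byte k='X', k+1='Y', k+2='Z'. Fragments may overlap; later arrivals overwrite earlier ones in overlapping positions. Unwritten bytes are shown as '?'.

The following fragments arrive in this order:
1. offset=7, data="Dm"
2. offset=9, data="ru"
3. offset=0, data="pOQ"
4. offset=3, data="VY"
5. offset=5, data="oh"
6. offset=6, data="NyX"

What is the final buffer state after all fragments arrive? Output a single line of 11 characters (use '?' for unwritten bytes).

Fragment 1: offset=7 data="Dm" -> buffer=???????Dm??
Fragment 2: offset=9 data="ru" -> buffer=???????Dmru
Fragment 3: offset=0 data="pOQ" -> buffer=pOQ????Dmru
Fragment 4: offset=3 data="VY" -> buffer=pOQVY??Dmru
Fragment 5: offset=5 data="oh" -> buffer=pOQVYohDmru
Fragment 6: offset=6 data="NyX" -> buffer=pOQVYoNyXru

Answer: pOQVYoNyXru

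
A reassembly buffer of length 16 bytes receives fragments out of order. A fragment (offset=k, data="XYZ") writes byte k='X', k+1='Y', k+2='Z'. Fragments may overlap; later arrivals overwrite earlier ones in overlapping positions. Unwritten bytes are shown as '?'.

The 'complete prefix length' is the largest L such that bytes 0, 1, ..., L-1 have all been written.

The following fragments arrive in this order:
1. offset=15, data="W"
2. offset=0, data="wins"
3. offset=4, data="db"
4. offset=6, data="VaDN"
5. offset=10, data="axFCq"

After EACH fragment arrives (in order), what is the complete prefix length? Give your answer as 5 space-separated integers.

Fragment 1: offset=15 data="W" -> buffer=???????????????W -> prefix_len=0
Fragment 2: offset=0 data="wins" -> buffer=wins???????????W -> prefix_len=4
Fragment 3: offset=4 data="db" -> buffer=winsdb?????????W -> prefix_len=6
Fragment 4: offset=6 data="VaDN" -> buffer=winsdbVaDN?????W -> prefix_len=10
Fragment 5: offset=10 data="axFCq" -> buffer=winsdbVaDNaxFCqW -> prefix_len=16

Answer: 0 4 6 10 16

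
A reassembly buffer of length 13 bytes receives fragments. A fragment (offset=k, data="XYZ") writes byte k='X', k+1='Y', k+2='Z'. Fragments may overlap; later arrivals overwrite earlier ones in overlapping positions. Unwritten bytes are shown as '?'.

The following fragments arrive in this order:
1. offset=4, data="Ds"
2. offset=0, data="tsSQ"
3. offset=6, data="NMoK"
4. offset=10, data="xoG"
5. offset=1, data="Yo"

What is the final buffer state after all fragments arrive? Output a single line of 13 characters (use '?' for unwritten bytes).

Answer: tYoQDsNMoKxoG

Derivation:
Fragment 1: offset=4 data="Ds" -> buffer=????Ds???????
Fragment 2: offset=0 data="tsSQ" -> buffer=tsSQDs???????
Fragment 3: offset=6 data="NMoK" -> buffer=tsSQDsNMoK???
Fragment 4: offset=10 data="xoG" -> buffer=tsSQDsNMoKxoG
Fragment 5: offset=1 data="Yo" -> buffer=tYoQDsNMoKxoG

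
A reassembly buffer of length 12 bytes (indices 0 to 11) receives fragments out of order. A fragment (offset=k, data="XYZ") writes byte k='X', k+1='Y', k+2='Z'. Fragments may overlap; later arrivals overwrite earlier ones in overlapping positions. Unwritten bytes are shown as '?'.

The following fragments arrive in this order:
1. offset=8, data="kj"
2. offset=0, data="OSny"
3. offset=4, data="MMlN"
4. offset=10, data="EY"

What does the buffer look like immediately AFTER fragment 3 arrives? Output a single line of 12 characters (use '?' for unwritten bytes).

Fragment 1: offset=8 data="kj" -> buffer=????????kj??
Fragment 2: offset=0 data="OSny" -> buffer=OSny????kj??
Fragment 3: offset=4 data="MMlN" -> buffer=OSnyMMlNkj??

Answer: OSnyMMlNkj??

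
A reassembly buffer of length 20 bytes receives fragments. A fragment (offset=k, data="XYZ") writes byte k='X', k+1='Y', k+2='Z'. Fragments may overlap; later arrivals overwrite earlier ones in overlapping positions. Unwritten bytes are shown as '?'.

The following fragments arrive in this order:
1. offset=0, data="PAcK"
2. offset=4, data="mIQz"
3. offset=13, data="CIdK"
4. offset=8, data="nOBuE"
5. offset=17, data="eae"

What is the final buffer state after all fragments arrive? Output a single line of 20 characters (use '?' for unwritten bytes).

Fragment 1: offset=0 data="PAcK" -> buffer=PAcK????????????????
Fragment 2: offset=4 data="mIQz" -> buffer=PAcKmIQz????????????
Fragment 3: offset=13 data="CIdK" -> buffer=PAcKmIQz?????CIdK???
Fragment 4: offset=8 data="nOBuE" -> buffer=PAcKmIQznOBuECIdK???
Fragment 5: offset=17 data="eae" -> buffer=PAcKmIQznOBuECIdKeae

Answer: PAcKmIQznOBuECIdKeae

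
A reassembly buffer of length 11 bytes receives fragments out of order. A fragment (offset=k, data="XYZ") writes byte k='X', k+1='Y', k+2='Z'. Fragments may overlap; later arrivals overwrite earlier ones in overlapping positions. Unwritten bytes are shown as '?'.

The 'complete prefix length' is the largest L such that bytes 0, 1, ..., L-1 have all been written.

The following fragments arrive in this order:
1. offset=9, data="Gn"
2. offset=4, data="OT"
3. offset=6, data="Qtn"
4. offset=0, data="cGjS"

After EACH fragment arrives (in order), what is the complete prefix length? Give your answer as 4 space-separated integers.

Fragment 1: offset=9 data="Gn" -> buffer=?????????Gn -> prefix_len=0
Fragment 2: offset=4 data="OT" -> buffer=????OT???Gn -> prefix_len=0
Fragment 3: offset=6 data="Qtn" -> buffer=????OTQtnGn -> prefix_len=0
Fragment 4: offset=0 data="cGjS" -> buffer=cGjSOTQtnGn -> prefix_len=11

Answer: 0 0 0 11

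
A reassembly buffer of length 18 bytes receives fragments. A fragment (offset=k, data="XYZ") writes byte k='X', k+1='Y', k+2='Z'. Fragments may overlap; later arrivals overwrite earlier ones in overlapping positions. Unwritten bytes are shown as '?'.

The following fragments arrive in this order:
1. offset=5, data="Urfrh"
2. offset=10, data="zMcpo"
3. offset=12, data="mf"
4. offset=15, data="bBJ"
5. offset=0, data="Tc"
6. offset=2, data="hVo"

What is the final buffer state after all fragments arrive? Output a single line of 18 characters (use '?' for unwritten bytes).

Fragment 1: offset=5 data="Urfrh" -> buffer=?????Urfrh????????
Fragment 2: offset=10 data="zMcpo" -> buffer=?????UrfrhzMcpo???
Fragment 3: offset=12 data="mf" -> buffer=?????UrfrhzMmfo???
Fragment 4: offset=15 data="bBJ" -> buffer=?????UrfrhzMmfobBJ
Fragment 5: offset=0 data="Tc" -> buffer=Tc???UrfrhzMmfobBJ
Fragment 6: offset=2 data="hVo" -> buffer=TchVoUrfrhzMmfobBJ

Answer: TchVoUrfrhzMmfobBJ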